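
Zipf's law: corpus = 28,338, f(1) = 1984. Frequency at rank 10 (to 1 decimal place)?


Zipf's law: f(r) = f(1) / r
f(1) = 1984
f(10) = 1984 / 10
= 198.4 occurrences


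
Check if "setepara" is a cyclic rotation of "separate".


Word: "separate", Candidate: "setepara"
Method: check if candidate is substring of word+word
"separateseparate" contains "setepara"? No
Is rotation = No


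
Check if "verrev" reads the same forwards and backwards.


Word: "verrev"
Reversed: "verrev"
Forward == Backward? verrev == verrev
Palindrome = Yes


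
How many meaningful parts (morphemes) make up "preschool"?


Word: "preschool"
Morphemes: pre- | school
Each morpheme carries meaning
= 2 morphemes


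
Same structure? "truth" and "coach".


Pattern of "truth": [0, 1, 2, 0, 3]
Pattern of "coach": [0, 1, 2, 0, 3]
Patterns match
Same pattern = Yes


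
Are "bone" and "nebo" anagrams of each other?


Word 1: "bone" → sorted: beno
Word 2: "nebo" → sorted: beno
Same letters? beno == beno
Anagram = Yes


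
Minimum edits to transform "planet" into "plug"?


Word 1: "planet" (length 6)
Word 2: "plug" (length 4)
One optimal edit sequence (insert/delete/substitute each cost 1):
  1. keep 'p'
  2. keep 'l'
  3. delete 'a'  (+1)
  4. delete 'n'  (+1)
  5. substitute 'e' -> 'u'  (+1)
  6. substitute 't' -> 'g'  (+1)
Total edit operations: 4
Edit distance = 4


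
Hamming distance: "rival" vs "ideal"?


Comparing character by character (same length = 5):
  Pos 0: 'r' vs 'i' !=
  Pos 1: 'i' vs 'd' !=
  Pos 2: 'v' vs 'e' !=
  Pos 3: 'a' vs 'a' =
  Pos 4: 'l' vs 'l' =
Hamming distance = 3


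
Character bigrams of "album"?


Word: "album" (length 5)
Number of bigrams = 5 - 2 + 1 = 4
  Position 0: "al"
  Position 1: "lb"
  Position 2: "bu"
  Position 3: "um"
Bigrams = "al", "lb", "bu", "um"


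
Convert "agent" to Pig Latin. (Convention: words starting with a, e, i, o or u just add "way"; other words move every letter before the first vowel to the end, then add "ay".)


Word: "agent"
Starts with vowel → add 'way'
Pig Latin = "agentway"


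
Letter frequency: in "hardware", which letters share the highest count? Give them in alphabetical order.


Word: "hardware"
Letter counts:
  'a': 2
  'd': 1
  'e': 1
  'h': 1
  'r': 2
  'w': 1
Maximum count = 2
Most frequent = 'a', 'r' (2 times each)


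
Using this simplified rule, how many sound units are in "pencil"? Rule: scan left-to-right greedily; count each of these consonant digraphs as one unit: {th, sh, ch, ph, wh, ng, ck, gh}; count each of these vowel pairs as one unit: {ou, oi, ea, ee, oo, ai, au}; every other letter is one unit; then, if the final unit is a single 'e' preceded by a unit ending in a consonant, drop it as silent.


Word: "pencil" (6 letters)
Left-to-right scan:
  [1] 'p' (letter)
  [2] 'e' (letter)
  [3] 'n' (letter)
  [4] 'c' (letter)
  [5] 'i' (letter)
  [6] 'l' (letter)
Units from scan: 6
Sound units = 6 units


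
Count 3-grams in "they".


Word: "they" (length 4)
Number of 3-grams = length - 3 + 1 = 4 - 3 + 1
= 2


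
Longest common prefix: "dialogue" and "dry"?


Word 1: "dialogue"
Word 2: "dry"
Comparing from start:
  Pos 0: 'd' == 'd'
  Pos 1: 'i' != 'r' (stop)
LCP = "d" (length 1)


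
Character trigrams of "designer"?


Word: "designer" (length 8)
Number of trigrams = 8 - 3 + 1 = 6
  Position 0: "des"
  Position 1: "esi"
  Position 2: "sig"
  Position 3: "ign"
  Position 4: "gne"
  Position 5: "ner"
Trigrams = "des", "esi", "sig", "ign", "gne", "ner"


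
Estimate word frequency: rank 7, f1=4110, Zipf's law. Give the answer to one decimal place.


Zipf's law: f(r) = f(1) / r
f(1) = 4110
f(7) = 4110 / 7
= 587.1 occurrences


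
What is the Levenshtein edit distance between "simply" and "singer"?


Word 1: "simply" (length 6)
Word 2: "singer" (length 6)
One optimal edit sequence (insert/delete/substitute each cost 1):
  1. keep 's'
  2. keep 'i'
  3. substitute 'm' -> 'n'  (+1)
  4. substitute 'p' -> 'g'  (+1)
  5. substitute 'l' -> 'e'  (+1)
  6. substitute 'y' -> 'r'  (+1)
Total edit operations: 4
Edit distance = 4


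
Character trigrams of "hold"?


Word: "hold" (length 4)
Number of trigrams = 4 - 3 + 1 = 2
  Position 0: "hol"
  Position 1: "old"
Trigrams = "hol", "old"


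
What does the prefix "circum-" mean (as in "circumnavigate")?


Prefix: circum-
Example: circumnavigate = circum- + navigate
Meaning = around


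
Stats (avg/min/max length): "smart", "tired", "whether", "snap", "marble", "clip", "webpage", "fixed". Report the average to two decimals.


Lengths: "smart"=5, "tired"=5, "whether"=7, "snap"=4, "marble"=6, "clip"=4, "webpage"=7, "fixed"=5
Sum = 43, Count = 8
Average = 43/8 = 5.38
= avg=5.38, min=4, max=7


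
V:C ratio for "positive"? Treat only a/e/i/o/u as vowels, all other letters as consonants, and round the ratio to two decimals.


Word: "positive"
Vowels (a,e,i,o,u): 4
Consonants: 4
Ratio = 4/4
= 1.00


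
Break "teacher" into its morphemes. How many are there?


Word: "teacher"
Morphemes: teach / -er
Each morpheme carries meaning
= 2 morphemes


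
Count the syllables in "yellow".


Word: "yellow"
Syllable breakdown: yel · low
Counting: 2 parts
= 2 syllables


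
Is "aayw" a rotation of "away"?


Word: "away", Candidate: "aayw"
Method: check if candidate is substring of word+word
"awayaway" contains "aayw"? No
Is rotation = No


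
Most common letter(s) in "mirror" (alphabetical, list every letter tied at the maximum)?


Word: "mirror"
Letter counts:
  'i': 1
  'm': 1
  'o': 1
  'r': 3
Maximum count = 3
Most frequent = 'r' (3 times each)


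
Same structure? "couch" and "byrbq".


Pattern of "couch": [0, 1, 2, 0, 3]
Pattern of "byrbq": [0, 1, 2, 0, 3]
Patterns match
Same pattern = Yes


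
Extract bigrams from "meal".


Word: "meal" (length 4)
Number of bigrams = 4 - 2 + 1 = 3
  Position 0: "me"
  Position 1: "ea"
  Position 2: "al"
Bigrams = "me", "ea", "al"


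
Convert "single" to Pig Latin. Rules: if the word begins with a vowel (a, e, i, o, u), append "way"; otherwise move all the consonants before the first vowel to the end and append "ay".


Word: "single"
Starts with consonant(s) → move to end, add 'ay'
Consonant cluster: "s"
Pig Latin = "inglesay"


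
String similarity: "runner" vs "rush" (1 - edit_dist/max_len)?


Word 1: "runner" (length 6)
Word 2: "rush" (length 4)
One optimal edit sequence:
  1. keep 'r'
  2. keep 'u'
  3. delete 'n'  (+1)
  4. delete 'n'  (+1)
  5. substitute 'e' -> 's'  (+1)
  6. substitute 'r' -> 'h'  (+1)
Edit distance = 4
Max length = max(6, 4) = 6
Similarity = 1 - 4/6
= 0.3333


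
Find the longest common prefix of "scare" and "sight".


Word 1: "scare"
Word 2: "sight"
Comparing from start:
  Pos 0: 's' == 's'
  Pos 1: 'c' != 'i' (stop)
LCP = "s" (length 1)


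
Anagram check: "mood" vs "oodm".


Word 1: "mood" → sorted: dmoo
Word 2: "oodm" → sorted: dmoo
Same letters? dmoo == dmoo
Anagram = Yes


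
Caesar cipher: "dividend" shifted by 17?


Word: "dividend"
Shift: 17
Each letter → (letter + shift) mod 26:
  'd' (3) + 17 = 20 → 'u'
  'i' (8) + 17 = 25 → 'z'
  'v' (21) + 17 = 12 → 'm'
  'i' (8) + 17 = 25 → 'z'
  'd' (3) + 17 = 20 → 'u'
  'e' (4) + 17 = 21 → 'v'
  'n' (13) + 17 = 4 → 'e'
  'd' (3) + 17 = 20 → 'u'
Result = "uzmzuveu"


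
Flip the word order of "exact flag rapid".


Original: "exact flag rapid"
Words (1..n): exact | flag | rapid
Reversed (n..1): rapid | flag | exact
Result = "rapid flag exact"


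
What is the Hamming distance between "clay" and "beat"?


Comparing character by character (same length = 4):
  Pos 0: 'c' vs 'b' !=
  Pos 1: 'l' vs 'e' !=
  Pos 2: 'a' vs 'a' =
  Pos 3: 'y' vs 't' !=
Hamming distance = 3


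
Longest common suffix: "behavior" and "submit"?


Word 1: "behavior"
Word 2: "submit"
Comparing from end:
  Pos -1: 'r' != 't' (stop)
LCS = "" (length 0)


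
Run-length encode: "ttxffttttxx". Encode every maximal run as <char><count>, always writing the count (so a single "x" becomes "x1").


String: "ttxffttttxx"
Scanning for consecutive runs:
  't' x 2
  'x' x 1
  'f' x 2
  't' x 4
  'x' x 2
RLE = "t2x1f2t4x2"


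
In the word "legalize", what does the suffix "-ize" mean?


Suffix: -ize
As in: legalize -> legal + -ize
Meaning = to make


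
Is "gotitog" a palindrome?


Word: "gotitog"
Reversed: "gotitog"
Forward == Backward? gotitog == gotitog
Palindrome = Yes


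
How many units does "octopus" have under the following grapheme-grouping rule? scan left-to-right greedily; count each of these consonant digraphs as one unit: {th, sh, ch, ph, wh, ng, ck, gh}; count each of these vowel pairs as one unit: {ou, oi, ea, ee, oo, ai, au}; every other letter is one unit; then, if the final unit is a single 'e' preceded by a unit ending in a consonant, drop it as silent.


Word: "octopus" (7 letters)
Left-to-right scan:
  (1) 'o' (letter)
  (2) 'c' (letter)
  (3) 't' (letter)
  (4) 'o' (letter)
  (5) 'p' (letter)
  (6) 'u' (letter)
  (7) 's' (letter)
Units from scan: 7
Sound units = 7 units


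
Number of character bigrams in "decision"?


Word: "decision" (length 8)
Number of 2-grams = length - 2 + 1 = 8 - 2 + 1
= 7


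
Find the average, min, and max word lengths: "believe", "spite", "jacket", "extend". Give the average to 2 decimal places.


Lengths: "believe"=7, "spite"=5, "jacket"=6, "extend"=6
Sum = 24, Count = 4
Average = 24/4 = 6.00
= avg=6.00, min=5, max=7


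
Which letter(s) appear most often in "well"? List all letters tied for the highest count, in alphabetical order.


Word: "well"
Letter counts:
  'e': 1
  'l': 2
  'w': 1
Maximum count = 2
Most frequent = 'l' (2 times each)


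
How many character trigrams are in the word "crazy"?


Word: "crazy" (length 5)
Number of 3-grams = length - 3 + 1 = 5 - 3 + 1
= 3


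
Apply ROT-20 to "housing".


Word: "housing"
Shift: 20
Each letter → (letter + shift) mod 26:
  'h' (7) + 20 = 1 → 'b'
  'o' (14) + 20 = 8 → 'i'
  'u' (20) + 20 = 14 → 'o'
  's' (18) + 20 = 12 → 'm'
  'i' (8) + 20 = 2 → 'c'
  'n' (13) + 20 = 7 → 'h'
  'g' (6) + 20 = 0 → 'a'
Result = "biomcha"


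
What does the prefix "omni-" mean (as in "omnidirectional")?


Prefix: omni-
Example: omnidirectional = omni- + directional
Meaning = all


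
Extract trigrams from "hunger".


Word: "hunger" (length 6)
Number of trigrams = 6 - 3 + 1 = 4
  Position 0: "hun"
  Position 1: "ung"
  Position 2: "nge"
  Position 3: "ger"
Trigrams = "hun", "ung", "nge", "ger"


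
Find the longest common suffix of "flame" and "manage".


Word 1: "flame"
Word 2: "manage"
Comparing from end:
  Pos -1: 'e' == 'e'
  Pos -2: 'm' != 'g' (stop)
LCS = "e" (length 1)


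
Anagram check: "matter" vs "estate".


Word 1: "matter" → sorted: aemrtt
Word 2: "estate" → sorted: aeestt
Same letters? aemrtt != aeestt
Anagram = No


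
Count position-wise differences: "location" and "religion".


Comparing character by character (same length = 8):
  Pos 0: 'l' vs 'r' !=
  Pos 1: 'o' vs 'e' !=
  Pos 2: 'c' vs 'l' !=
  Pos 3: 'a' vs 'i' !=
  Pos 4: 't' vs 'g' !=
  Pos 5: 'i' vs 'i' =
  Pos 6: 'o' vs 'o' =
  Pos 7: 'n' vs 'n' =
Hamming distance = 5


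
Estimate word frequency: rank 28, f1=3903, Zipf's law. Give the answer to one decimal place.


Zipf's law: f(r) = f(1) / r
f(1) = 3903
f(28) = 3903 / 28
= 139.4 occurrences


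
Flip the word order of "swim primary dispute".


Original: "swim primary dispute"
Words (1..n): swim | primary | dispute
Reversed (n..1): dispute | primary | swim
Result = "dispute primary swim"


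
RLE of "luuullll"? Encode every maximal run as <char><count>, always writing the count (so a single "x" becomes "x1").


String: "luuullll"
Scanning for consecutive runs:
  'l' x 1
  'u' x 3
  'l' x 4
RLE = "l1u3l4"


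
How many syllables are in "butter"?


Word: "butter"
Syllable breakdown: but-ter
Counting: 2 parts
= 2 syllables


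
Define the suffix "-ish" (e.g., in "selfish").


Suffix: -ish
As in: selfish -> self + -ish
Meaning = somewhat / having the qualities of


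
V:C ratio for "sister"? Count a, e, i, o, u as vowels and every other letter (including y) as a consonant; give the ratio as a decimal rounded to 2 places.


Word: "sister"
Vowels (a,e,i,o,u): 2
Consonants: 4
Ratio = 2/4
= 0.50


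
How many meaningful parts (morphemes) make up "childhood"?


Word: "childhood"
Morphemes: child | -hood
Each morpheme carries meaning
= 2 morphemes


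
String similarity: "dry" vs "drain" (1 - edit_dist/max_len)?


Word 1: "dry" (length 3)
Word 2: "drain" (length 5)
One optimal edit sequence:
  1. keep 'd'
  2. keep 'r'
  3. insert 'a'  (+1)
  4. insert 'i'  (+1)
  5. substitute 'y' -> 'n'  (+1)
Edit distance = 3
Max length = max(3, 5) = 5
Similarity = 1 - 3/5
= 0.4000


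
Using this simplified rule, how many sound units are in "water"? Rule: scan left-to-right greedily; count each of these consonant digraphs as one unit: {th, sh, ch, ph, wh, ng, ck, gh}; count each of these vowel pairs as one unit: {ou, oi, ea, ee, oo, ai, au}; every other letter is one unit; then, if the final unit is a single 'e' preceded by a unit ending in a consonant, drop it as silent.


Word: "water" (5 letters)
Left-to-right scan:
  1. 'w' (letter)
  2. 'a' (letter)
  3. 't' (letter)
  4. 'e' (letter)
  5. 'r' (letter)
Units from scan: 5
Sound units = 5 units


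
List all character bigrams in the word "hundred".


Word: "hundred" (length 7)
Number of bigrams = 7 - 2 + 1 = 6
  Position 0: "hu"
  Position 1: "un"
  Position 2: "nd"
  Position 3: "dr"
  Position 4: "re"
  Position 5: "ed"
Bigrams = "hu", "un", "nd", "dr", "re", "ed"


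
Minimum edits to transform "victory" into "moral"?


Word 1: "victory" (length 7)
Word 2: "moral" (length 5)
One optimal edit sequence (insert/delete/substitute each cost 1):
  1. delete 'v'  (+1)
  2. delete 'i'  (+1)
  3. delete 'c'  (+1)
  4. substitute 't' -> 'm'  (+1)
  5. keep 'o'
  6. keep 'r'
  7. insert 'a'  (+1)
  8. substitute 'y' -> 'l'  (+1)
Total edit operations: 6
Edit distance = 6


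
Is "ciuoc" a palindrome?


Word: "ciuoc"
Reversed: "couic"
Forward == Backward? ciuoc != couic
Palindrome = No


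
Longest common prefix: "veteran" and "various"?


Word 1: "veteran"
Word 2: "various"
Comparing from start:
  Pos 0: 'v' == 'v'
  Pos 1: 'e' != 'a' (stop)
LCP = "v" (length 1)


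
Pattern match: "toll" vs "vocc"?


Pattern of "toll": [0, 1, 2, 2]
Pattern of "vocc": [0, 1, 2, 2]
Patterns match
Same pattern = Yes


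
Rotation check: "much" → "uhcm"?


Word: "much", Candidate: "uhcm"
Method: check if candidate is substring of word+word
"muchmuch" contains "uhcm"? No
Is rotation = No


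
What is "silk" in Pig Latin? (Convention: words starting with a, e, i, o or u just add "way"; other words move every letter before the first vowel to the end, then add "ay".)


Word: "silk"
Starts with consonant(s) → move to end, add 'ay'
Consonant cluster: "s"
Pig Latin = "ilksay"


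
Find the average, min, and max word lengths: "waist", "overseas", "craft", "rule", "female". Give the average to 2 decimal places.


Lengths: "waist"=5, "overseas"=8, "craft"=5, "rule"=4, "female"=6
Sum = 28, Count = 5
Average = 28/5 = 5.60
= avg=5.60, min=4, max=8


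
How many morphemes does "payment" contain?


Word: "payment"
Morphemes: pay / -ment
Each morpheme carries meaning
= 2 morphemes


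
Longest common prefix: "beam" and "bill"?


Word 1: "beam"
Word 2: "bill"
Comparing from start:
  Pos 0: 'b' == 'b'
  Pos 1: 'e' != 'i' (stop)
LCP = "b" (length 1)


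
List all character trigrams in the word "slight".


Word: "slight" (length 6)
Number of trigrams = 6 - 3 + 1 = 4
  Position 0: "sli"
  Position 1: "lig"
  Position 2: "igh"
  Position 3: "ght"
Trigrams = "sli", "lig", "igh", "ght"


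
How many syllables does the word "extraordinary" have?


Word: "extraordinary"
Syllable breakdown: ex · traor · di · nar · y
Counting: 5 parts
= 5 syllables


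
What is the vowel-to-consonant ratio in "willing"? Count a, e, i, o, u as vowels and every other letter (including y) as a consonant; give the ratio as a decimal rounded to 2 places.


Word: "willing"
Vowels (a,e,i,o,u): 2
Consonants: 5
Ratio = 2/5
= 0.40


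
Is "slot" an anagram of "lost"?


Word 1: "lost" → sorted: lost
Word 2: "slot" → sorted: lost
Same letters? lost == lost
Anagram = Yes


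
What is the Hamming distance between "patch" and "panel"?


Comparing character by character (same length = 5):
  Pos 0: 'p' vs 'p' =
  Pos 1: 'a' vs 'a' =
  Pos 2: 't' vs 'n' !=
  Pos 3: 'c' vs 'e' !=
  Pos 4: 'h' vs 'l' !=
Hamming distance = 3


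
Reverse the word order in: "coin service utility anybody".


Original: "coin service utility anybody"
Words (1..n): coin | service | utility | anybody
Reversed (n..1): anybody | utility | service | coin
Result = "anybody utility service coin"


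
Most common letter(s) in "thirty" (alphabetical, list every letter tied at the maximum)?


Word: "thirty"
Letter counts:
  'h': 1
  'i': 1
  'r': 1
  't': 2
  'y': 1
Maximum count = 2
Most frequent = 't' (2 times each)


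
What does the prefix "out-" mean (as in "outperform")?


Prefix: out-
Example: outperform = out- + perform
Meaning = surpass


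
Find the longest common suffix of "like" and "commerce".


Word 1: "like"
Word 2: "commerce"
Comparing from end:
  Pos -1: 'e' == 'e'
  Pos -2: 'k' != 'c' (stop)
LCS = "e" (length 1)


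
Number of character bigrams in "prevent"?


Word: "prevent" (length 7)
Number of 2-grams = length - 2 + 1 = 7 - 2 + 1
= 6


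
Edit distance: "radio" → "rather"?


Word 1: "radio" (length 5)
Word 2: "rather" (length 6)
One optimal edit sequence (insert/delete/substitute each cost 1):
  1. keep 'r'
  2. keep 'a'
  3. insert 't'  (+1)
  4. substitute 'd' -> 'h'  (+1)
  5. substitute 'i' -> 'e'  (+1)
  6. substitute 'o' -> 'r'  (+1)
Total edit operations: 4
Edit distance = 4


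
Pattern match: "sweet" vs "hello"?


Pattern of "sweet": [0, 1, 2, 2, 3]
Pattern of "hello": [0, 1, 2, 2, 3]
Patterns match
Same pattern = Yes


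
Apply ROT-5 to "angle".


Word: "angle"
Shift: 5
Each letter → (letter + shift) mod 26:
  'a' (0) + 5 = 5 → 'f'
  'n' (13) + 5 = 18 → 's'
  'g' (6) + 5 = 11 → 'l'
  'l' (11) + 5 = 16 → 'q'
  'e' (4) + 5 = 9 → 'j'
Result = "fslqj"


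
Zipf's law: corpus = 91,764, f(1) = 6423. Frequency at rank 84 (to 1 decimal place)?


Zipf's law: f(r) = f(1) / r
f(1) = 6423
f(84) = 6423 / 84
= 76.5 occurrences


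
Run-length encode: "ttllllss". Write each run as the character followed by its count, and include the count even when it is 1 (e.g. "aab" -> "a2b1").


String: "ttllllss"
Scanning for consecutive runs:
  't' x 2
  'l' x 4
  's' x 2
RLE = "t2l4s2"


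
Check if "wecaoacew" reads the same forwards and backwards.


Word: "wecaoacew"
Reversed: "wecaoacew"
Forward == Backward? wecaoacew == wecaoacew
Palindrome = Yes


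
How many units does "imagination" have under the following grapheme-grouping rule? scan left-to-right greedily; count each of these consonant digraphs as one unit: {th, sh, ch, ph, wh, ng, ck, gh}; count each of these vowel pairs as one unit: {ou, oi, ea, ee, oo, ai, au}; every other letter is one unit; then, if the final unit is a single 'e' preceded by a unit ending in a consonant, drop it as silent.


Word: "imagination" (11 letters)
Left-to-right scan:
  [1] 'i' (letter)
  [2] 'm' (letter)
  [3] 'a' (letter)
  [4] 'g' (letter)
  [5] 'i' (letter)
  [6] 'n' (letter)
  [7] 'a' (letter)
  [8] 't' (letter)
  [9] 'i' (letter)
  [10] 'o' (letter)
  [11] 'n' (letter)
Units from scan: 11
Sound units = 11 units


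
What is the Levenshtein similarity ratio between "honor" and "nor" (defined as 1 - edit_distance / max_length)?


Word 1: "honor" (length 5)
Word 2: "nor" (length 3)
One optimal edit sequence:
  1. delete 'h'  (+1)
  2. delete 'o'  (+1)
  3. keep 'n'
  4. keep 'o'
  5. keep 'r'
Edit distance = 2
Max length = max(5, 3) = 5
Similarity = 1 - 2/5
= 0.6000


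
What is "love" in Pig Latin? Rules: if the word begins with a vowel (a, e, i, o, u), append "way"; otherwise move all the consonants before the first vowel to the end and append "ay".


Word: "love"
Starts with consonant(s) → move to end, add 'ay'
Consonant cluster: "l"
Pig Latin = "ovelay"


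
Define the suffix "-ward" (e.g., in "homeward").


Suffix: -ward
Example: homeward = home + -ward
Meaning = in the direction of


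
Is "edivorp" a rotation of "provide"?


Word: "provide", Candidate: "edivorp"
Method: check if candidate is substring of word+word
"provideprovide" contains "edivorp"? No
Is rotation = No


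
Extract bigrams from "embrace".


Word: "embrace" (length 7)
Number of bigrams = 7 - 2 + 1 = 6
  Position 0: "em"
  Position 1: "mb"
  Position 2: "br"
  Position 3: "ra"
  Position 4: "ac"
  Position 5: "ce"
Bigrams = "em", "mb", "br", "ra", "ac", "ce"


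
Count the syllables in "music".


Word: "music"
Syllable breakdown: mu · sic
Counting: 2 parts
= 2 syllables


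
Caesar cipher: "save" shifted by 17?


Word: "save"
Shift: 17
Each letter → (letter + shift) mod 26:
  's' (18) + 17 = 9 → 'j'
  'a' (0) + 17 = 17 → 'r'
  'v' (21) + 17 = 12 → 'm'
  'e' (4) + 17 = 21 → 'v'
Result = "jrmv"


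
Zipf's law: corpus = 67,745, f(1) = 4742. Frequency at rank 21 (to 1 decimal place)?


Zipf's law: f(r) = f(1) / r
f(1) = 4742
f(21) = 4742 / 21
= 225.8 occurrences


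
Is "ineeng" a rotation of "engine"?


Word: "engine", Candidate: "ineeng"
Method: check if candidate is substring of word+word
"engineengine" contains "ineeng"? Yes
Is rotation = Yes


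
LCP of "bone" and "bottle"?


Word 1: "bone"
Word 2: "bottle"
Comparing from start:
  Pos 0: 'b' == 'b'
  Pos 1: 'o' == 'o'
  Pos 2: 'n' != 't' (stop)
LCP = "bo" (length 2)


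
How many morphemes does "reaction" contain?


Word: "reaction"
Morphemes: re- | act | -ion
Each morpheme carries meaning
= 3 morphemes


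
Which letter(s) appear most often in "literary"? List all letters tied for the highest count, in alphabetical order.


Word: "literary"
Letter counts:
  'a': 1
  'e': 1
  'i': 1
  'l': 1
  'r': 2
  't': 1
  'y': 1
Maximum count = 2
Most frequent = 'r' (2 times each)


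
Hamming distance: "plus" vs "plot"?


Comparing character by character (same length = 4):
  Pos 0: 'p' vs 'p' =
  Pos 1: 'l' vs 'l' =
  Pos 2: 'u' vs 'o' !=
  Pos 3: 's' vs 't' !=
Hamming distance = 2


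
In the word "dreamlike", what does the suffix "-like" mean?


Suffix: -like
As in: dreamlike -> dream + -like
Meaning = resembling


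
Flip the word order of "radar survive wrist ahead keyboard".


Original: "radar survive wrist ahead keyboard"
Words (1..n): radar | survive | wrist | ahead | keyboard
Reversed (n..1): keyboard | ahead | wrist | survive | radar
Result = "keyboard ahead wrist survive radar"


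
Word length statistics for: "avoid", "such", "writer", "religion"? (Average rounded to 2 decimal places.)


Lengths: "avoid"=5, "such"=4, "writer"=6, "religion"=8
Sum = 23, Count = 4
Average = 23/4 = 5.75
= avg=5.75, min=4, max=8


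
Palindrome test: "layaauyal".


Word: "layaauyal"
Reversed: "layuaayal"
Forward == Backward? layaauyal != layuaayal
Palindrome = No


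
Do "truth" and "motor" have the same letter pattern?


Pattern of "truth": [0, 1, 2, 0, 3]
Pattern of "motor": [0, 1, 2, 1, 3]
Patterns do not match
Same pattern = No


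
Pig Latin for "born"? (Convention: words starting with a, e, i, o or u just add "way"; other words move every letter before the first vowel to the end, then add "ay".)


Word: "born"
Starts with consonant(s) → move to end, add 'ay'
Consonant cluster: "b"
Pig Latin = "ornbay"


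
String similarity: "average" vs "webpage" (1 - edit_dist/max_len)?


Word 1: "average" (length 7)
Word 2: "webpage" (length 7)
One optimal edit sequence:
  1. substitute 'a' -> 'w'  (+1)
  2. substitute 'v' -> 'e'  (+1)
  3. substitute 'e' -> 'b'  (+1)
  4. substitute 'r' -> 'p'  (+1)
  5. keep 'a'
  6. keep 'g'
  7. keep 'e'
Edit distance = 4
Max length = max(7, 7) = 7
Similarity = 1 - 4/7
= 0.4286


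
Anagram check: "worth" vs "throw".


Word 1: "worth" → sorted: hortw
Word 2: "throw" → sorted: hortw
Same letters? hortw == hortw
Anagram = Yes


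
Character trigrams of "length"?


Word: "length" (length 6)
Number of trigrams = 6 - 3 + 1 = 4
  Position 0: "len"
  Position 1: "eng"
  Position 2: "ngt"
  Position 3: "gth"
Trigrams = "len", "eng", "ngt", "gth"


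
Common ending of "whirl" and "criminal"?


Word 1: "whirl"
Word 2: "criminal"
Comparing from end:
  Pos -1: 'l' == 'l'
  Pos -2: 'r' != 'a' (stop)
LCS = "l" (length 1)


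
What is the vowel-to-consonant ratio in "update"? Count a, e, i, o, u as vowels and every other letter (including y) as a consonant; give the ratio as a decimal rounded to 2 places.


Word: "update"
Vowels (a,e,i,o,u): 3
Consonants: 3
Ratio = 3/3
= 1.00


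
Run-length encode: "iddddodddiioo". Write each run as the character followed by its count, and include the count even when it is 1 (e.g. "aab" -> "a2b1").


String: "iddddodddiioo"
Scanning for consecutive runs:
  'i' x 1
  'd' x 4
  'o' x 1
  'd' x 3
  'i' x 2
  'o' x 2
RLE = "i1d4o1d3i2o2"


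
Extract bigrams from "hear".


Word: "hear" (length 4)
Number of bigrams = 4 - 2 + 1 = 3
  Position 0: "he"
  Position 1: "ea"
  Position 2: "ar"
Bigrams = "he", "ea", "ar"


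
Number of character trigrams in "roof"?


Word: "roof" (length 4)
Number of 3-grams = length - 3 + 1 = 4 - 3 + 1
= 2


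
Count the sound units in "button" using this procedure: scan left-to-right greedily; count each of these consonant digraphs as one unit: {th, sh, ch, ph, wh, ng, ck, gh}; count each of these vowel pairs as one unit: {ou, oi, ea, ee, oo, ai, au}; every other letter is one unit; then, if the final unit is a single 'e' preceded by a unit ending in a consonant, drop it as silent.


Word: "button" (6 letters)
Left-to-right scan:
  1. 'b' (letter)
  2. 'u' (letter)
  3. 't' (letter)
  4. 't' (letter)
  5. 'o' (letter)
  6. 'n' (letter)
Units from scan: 6
Sound units = 6 units


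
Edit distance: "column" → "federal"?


Word 1: "column" (length 6)
Word 2: "federal" (length 7)
One optimal edit sequence (insert/delete/substitute each cost 1):
  1. insert 'f'  (+1)
  2. substitute 'c' -> 'e'  (+1)
  3. substitute 'o' -> 'd'  (+1)
  4. substitute 'l' -> 'e'  (+1)
  5. substitute 'u' -> 'r'  (+1)
  6. substitute 'm' -> 'a'  (+1)
  7. substitute 'n' -> 'l'  (+1)
Total edit operations: 7
Edit distance = 7


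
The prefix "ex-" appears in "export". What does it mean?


Prefix: ex-
As in: export -> ex- + port
Meaning = out / former


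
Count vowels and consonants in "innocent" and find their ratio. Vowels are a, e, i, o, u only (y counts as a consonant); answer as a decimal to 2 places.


Word: "innocent"
Vowels (a,e,i,o,u): 3
Consonants: 5
Ratio = 3/5
= 0.60


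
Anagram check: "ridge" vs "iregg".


Word 1: "ridge" → sorted: degir
Word 2: "iregg" → sorted: eggir
Same letters? degir != eggir
Anagram = No


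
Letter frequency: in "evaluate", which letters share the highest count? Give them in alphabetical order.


Word: "evaluate"
Letter counts:
  'a': 2
  'e': 2
  'l': 1
  't': 1
  'u': 1
  'v': 1
Maximum count = 2
Most frequent = 'a', 'e' (2 times each)


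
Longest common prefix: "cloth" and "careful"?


Word 1: "cloth"
Word 2: "careful"
Comparing from start:
  Pos 0: 'c' == 'c'
  Pos 1: 'l' != 'a' (stop)
LCP = "c" (length 1)


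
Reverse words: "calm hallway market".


Original: "calm hallway market"
Words (1..n): calm | hallway | market
Reversed (n..1): market | hallway | calm
Result = "market hallway calm"


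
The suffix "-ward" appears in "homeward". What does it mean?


Suffix: -ward
Example: homeward (home + -ward)
Meaning = in the direction of


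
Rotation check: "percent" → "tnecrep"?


Word: "percent", Candidate: "tnecrep"
Method: check if candidate is substring of word+word
"percentpercent" contains "tnecrep"? No
Is rotation = No


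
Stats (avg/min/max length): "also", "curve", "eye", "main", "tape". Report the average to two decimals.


Lengths: "also"=4, "curve"=5, "eye"=3, "main"=4, "tape"=4
Sum = 20, Count = 5
Average = 20/5 = 4.00
= avg=4.00, min=3, max=5


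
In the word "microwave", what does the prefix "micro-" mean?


Prefix: micro-
Example: microwave (micro- + wave)
Meaning = small


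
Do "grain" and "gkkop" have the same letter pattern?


Pattern of "grain": [0, 1, 2, 3, 4]
Pattern of "gkkop": [0, 1, 1, 2, 3]
Patterns do not match
Same pattern = No


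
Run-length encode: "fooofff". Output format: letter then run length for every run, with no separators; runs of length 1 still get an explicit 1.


String: "fooofff"
Scanning for consecutive runs:
  'f' x 1
  'o' x 3
  'f' x 3
RLE = "f1o3f3"


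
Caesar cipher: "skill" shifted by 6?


Word: "skill"
Shift: 6
Each letter → (letter + shift) mod 26:
  's' (18) + 6 = 24 → 'y'
  'k' (10) + 6 = 16 → 'q'
  'i' (8) + 6 = 14 → 'o'
  'l' (11) + 6 = 17 → 'r'
  'l' (11) + 6 = 17 → 'r'
Result = "yqorr"


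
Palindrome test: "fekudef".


Word: "fekudef"
Reversed: "fedukef"
Forward == Backward? fekudef != fedukef
Palindrome = No


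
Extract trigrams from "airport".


Word: "airport" (length 7)
Number of trigrams = 7 - 3 + 1 = 5
  Position 0: "air"
  Position 1: "irp"
  Position 2: "rpo"
  Position 3: "por"
  Position 4: "ort"
Trigrams = "air", "irp", "rpo", "por", "ort"


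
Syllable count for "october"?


Word: "october"
Syllable breakdown: oc | to | ber
Counting: 3 parts
= 3 syllables


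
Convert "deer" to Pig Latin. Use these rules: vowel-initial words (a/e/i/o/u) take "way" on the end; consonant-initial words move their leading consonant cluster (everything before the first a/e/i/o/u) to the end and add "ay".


Word: "deer"
Starts with consonant(s) → move to end, add 'ay'
Consonant cluster: "d"
Pig Latin = "eerday"


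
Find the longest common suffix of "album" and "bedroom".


Word 1: "album"
Word 2: "bedroom"
Comparing from end:
  Pos -1: 'm' == 'm'
  Pos -2: 'u' != 'o' (stop)
LCS = "m" (length 1)


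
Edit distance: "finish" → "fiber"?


Word 1: "finish" (length 6)
Word 2: "fiber" (length 5)
One optimal edit sequence (insert/delete/substitute each cost 1):
  1. keep 'f'
  2. keep 'i'
  3. delete 'n'  (+1)
  4. substitute 'i' -> 'b'  (+1)
  5. substitute 's' -> 'e'  (+1)
  6. substitute 'h' -> 'r'  (+1)
Total edit operations: 4
Edit distance = 4


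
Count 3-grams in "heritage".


Word: "heritage" (length 8)
Number of 3-grams = length - 3 + 1 = 8 - 3 + 1
= 6


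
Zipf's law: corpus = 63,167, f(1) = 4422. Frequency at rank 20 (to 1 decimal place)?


Zipf's law: f(r) = f(1) / r
f(1) = 4422
f(20) = 4422 / 20
= 221.1 occurrences


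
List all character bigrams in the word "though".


Word: "though" (length 6)
Number of bigrams = 6 - 2 + 1 = 5
  Position 0: "th"
  Position 1: "ho"
  Position 2: "ou"
  Position 3: "ug"
  Position 4: "gh"
Bigrams = "th", "ho", "ou", "ug", "gh"


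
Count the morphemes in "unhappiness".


Word: "unhappiness"
Morphemes: un- + happi + -ness
Each morpheme carries meaning
= 3 morphemes


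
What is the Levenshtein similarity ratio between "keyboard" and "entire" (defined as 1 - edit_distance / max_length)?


Word 1: "keyboard" (length 8)
Word 2: "entire" (length 6)
One optimal edit sequence:
  1. delete 'k'  (+1)
  2. keep 'e'
  3. delete 'y'  (+1)
  4. substitute 'b' -> 'n'  (+1)
  5. substitute 'o' -> 't'  (+1)
  6. substitute 'a' -> 'i'  (+1)
  7. keep 'r'
  8. substitute 'd' -> 'e'  (+1)
Edit distance = 6
Max length = max(8, 6) = 8
Similarity = 1 - 6/8
= 0.2500


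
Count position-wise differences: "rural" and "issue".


Comparing character by character (same length = 5):
  Pos 0: 'r' vs 'i' !=
  Pos 1: 'u' vs 's' !=
  Pos 2: 'r' vs 's' !=
  Pos 3: 'a' vs 'u' !=
  Pos 4: 'l' vs 'e' !=
Hamming distance = 5


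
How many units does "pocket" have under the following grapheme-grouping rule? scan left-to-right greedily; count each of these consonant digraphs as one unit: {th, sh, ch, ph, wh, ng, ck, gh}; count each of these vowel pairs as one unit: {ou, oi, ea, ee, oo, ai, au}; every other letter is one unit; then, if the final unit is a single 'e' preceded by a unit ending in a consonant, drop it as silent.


Word: "pocket" (6 letters)
Left-to-right scan:
  1. 'p' (letter)
  2. 'o' (letter)
  3. 'ck' (digraph)
  4. 'e' (letter)
  5. 't' (letter)
Units from scan: 5
Sound units = 5 units


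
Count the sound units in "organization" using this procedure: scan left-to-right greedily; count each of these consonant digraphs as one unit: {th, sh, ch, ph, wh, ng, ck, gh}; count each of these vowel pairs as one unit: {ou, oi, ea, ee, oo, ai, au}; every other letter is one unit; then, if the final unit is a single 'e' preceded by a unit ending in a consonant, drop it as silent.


Word: "organization" (12 letters)
Left-to-right scan:
  (1) 'o' (letter)
  (2) 'r' (letter)
  (3) 'g' (letter)
  (4) 'a' (letter)
  (5) 'n' (letter)
  (6) 'i' (letter)
  (7) 'z' (letter)
  (8) 'a' (letter)
  (9) 't' (letter)
  (10) 'i' (letter)
  (11) 'o' (letter)
  (12) 'n' (letter)
Units from scan: 12
Sound units = 12 units


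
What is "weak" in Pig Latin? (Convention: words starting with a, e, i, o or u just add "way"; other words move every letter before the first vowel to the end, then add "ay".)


Word: "weak"
Starts with consonant(s) → move to end, add 'ay'
Consonant cluster: "w"
Pig Latin = "eakway"


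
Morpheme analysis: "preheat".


Word: "preheat"
Morphemes: pre- + heat
Each morpheme carries meaning
= 2 morphemes


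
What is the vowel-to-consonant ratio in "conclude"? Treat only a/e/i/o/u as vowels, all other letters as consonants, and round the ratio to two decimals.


Word: "conclude"
Vowels (a,e,i,o,u): 3
Consonants: 5
Ratio = 3/5
= 0.60


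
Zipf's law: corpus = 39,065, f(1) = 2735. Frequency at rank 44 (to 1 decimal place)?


Zipf's law: f(r) = f(1) / r
f(1) = 2735
f(44) = 2735 / 44
= 62.2 occurrences


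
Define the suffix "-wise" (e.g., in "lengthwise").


Suffix: -wise
Example: lengthwise (length + -wise)
Meaning = in the manner of


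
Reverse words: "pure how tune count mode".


Original: "pure how tune count mode"
Words (1..n): pure | how | tune | count | mode
Reversed (n..1): mode | count | tune | how | pure
Result = "mode count tune how pure"


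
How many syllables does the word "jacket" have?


Word: "jacket"
Syllable breakdown: jack / et
Counting: 2 parts
= 2 syllables


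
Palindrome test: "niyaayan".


Word: "niyaayan"
Reversed: "nayaayin"
Forward == Backward? niyaayan != nayaayin
Palindrome = No


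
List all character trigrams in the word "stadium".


Word: "stadium" (length 7)
Number of trigrams = 7 - 3 + 1 = 5
  Position 0: "sta"
  Position 1: "tad"
  Position 2: "adi"
  Position 3: "diu"
  Position 4: "ium"
Trigrams = "sta", "tad", "adi", "diu", "ium"


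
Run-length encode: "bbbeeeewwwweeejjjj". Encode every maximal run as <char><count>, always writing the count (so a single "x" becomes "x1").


String: "bbbeeeewwwweeejjjj"
Scanning for consecutive runs:
  'b' x 3
  'e' x 4
  'w' x 4
  'e' x 3
  'j' x 4
RLE = "b3e4w4e3j4"


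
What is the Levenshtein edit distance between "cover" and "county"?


Word 1: "cover" (length 5)
Word 2: "county" (length 6)
One optimal edit sequence (insert/delete/substitute each cost 1):
  1. keep 'c'
  2. keep 'o'
  3. insert 'u'  (+1)
  4. substitute 'v' -> 'n'  (+1)
  5. substitute 'e' -> 't'  (+1)
  6. substitute 'r' -> 'y'  (+1)
Total edit operations: 4
Edit distance = 4


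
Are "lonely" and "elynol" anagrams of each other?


Word 1: "lonely" → sorted: ellnoy
Word 2: "elynol" → sorted: ellnoy
Same letters? ellnoy == ellnoy
Anagram = Yes


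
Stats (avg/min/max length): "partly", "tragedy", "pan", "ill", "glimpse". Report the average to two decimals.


Lengths: "partly"=6, "tragedy"=7, "pan"=3, "ill"=3, "glimpse"=7
Sum = 26, Count = 5
Average = 26/5 = 5.20
= avg=5.20, min=3, max=7


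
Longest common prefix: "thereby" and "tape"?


Word 1: "thereby"
Word 2: "tape"
Comparing from start:
  Pos 0: 't' == 't'
  Pos 1: 'h' != 'a' (stop)
LCP = "t" (length 1)


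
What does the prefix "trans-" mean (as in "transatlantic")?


Prefix: trans-
Example: transatlantic = trans- + atlantic
Meaning = across


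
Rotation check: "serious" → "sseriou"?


Word: "serious", Candidate: "sseriou"
Method: check if candidate is substring of word+word
"seriousserious" contains "sseriou"? Yes
Is rotation = Yes


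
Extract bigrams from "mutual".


Word: "mutual" (length 6)
Number of bigrams = 6 - 2 + 1 = 5
  Position 0: "mu"
  Position 1: "ut"
  Position 2: "tu"
  Position 3: "ua"
  Position 4: "al"
Bigrams = "mu", "ut", "tu", "ua", "al"


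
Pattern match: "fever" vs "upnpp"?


Pattern of "fever": [0, 1, 2, 1, 3]
Pattern of "upnpp": [0, 1, 2, 1, 1]
Patterns do not match
Same pattern = No


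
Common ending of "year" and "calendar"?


Word 1: "year"
Word 2: "calendar"
Comparing from end:
  Pos -1: 'r' == 'r'
  Pos -2: 'a' == 'a'
  Pos -3: 'e' != 'd' (stop)
LCS = "ar" (length 2)


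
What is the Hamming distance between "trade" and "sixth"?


Comparing character by character (same length = 5):
  Pos 0: 't' vs 's' !=
  Pos 1: 'r' vs 'i' !=
  Pos 2: 'a' vs 'x' !=
  Pos 3: 'd' vs 't' !=
  Pos 4: 'e' vs 'h' !=
Hamming distance = 5


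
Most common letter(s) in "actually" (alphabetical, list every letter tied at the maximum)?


Word: "actually"
Letter counts:
  'a': 2
  'c': 1
  'l': 2
  't': 1
  'u': 1
  'y': 1
Maximum count = 2
Most frequent = 'a', 'l' (2 times each)


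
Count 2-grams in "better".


Word: "better" (length 6)
Number of 2-grams = length - 2 + 1 = 6 - 2 + 1
= 5


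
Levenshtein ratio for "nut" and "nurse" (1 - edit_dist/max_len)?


Word 1: "nut" (length 3)
Word 2: "nurse" (length 5)
One optimal edit sequence:
  1. keep 'n'
  2. keep 'u'
  3. insert 'r'  (+1)
  4. insert 's'  (+1)
  5. substitute 't' -> 'e'  (+1)
Edit distance = 3
Max length = max(3, 5) = 5
Similarity = 1 - 3/5
= 0.4000


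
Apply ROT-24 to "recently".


Word: "recently"
Shift: 24
Each letter → (letter + shift) mod 26:
  'r' (17) + 24 = 15 → 'p'
  'e' (4) + 24 = 2 → 'c'
  'c' (2) + 24 = 0 → 'a'
  'e' (4) + 24 = 2 → 'c'
  'n' (13) + 24 = 11 → 'l'
  't' (19) + 24 = 17 → 'r'
  'l' (11) + 24 = 9 → 'j'
  'y' (24) + 24 = 22 → 'w'
Result = "pcaclrjw"


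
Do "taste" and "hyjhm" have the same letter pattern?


Pattern of "taste": [0, 1, 2, 0, 3]
Pattern of "hyjhm": [0, 1, 2, 0, 3]
Patterns match
Same pattern = Yes


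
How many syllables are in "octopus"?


Word: "octopus"
Syllable breakdown: oc | to | pus
Counting: 3 parts
= 3 syllables


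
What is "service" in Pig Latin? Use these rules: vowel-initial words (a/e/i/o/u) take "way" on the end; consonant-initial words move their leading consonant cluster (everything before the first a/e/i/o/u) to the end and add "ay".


Word: "service"
Starts with consonant(s) → move to end, add 'ay'
Consonant cluster: "s"
Pig Latin = "ervicesay"


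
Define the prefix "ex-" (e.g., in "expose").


Prefix: ex-
As in: expose -> ex- + pose
Meaning = out / former


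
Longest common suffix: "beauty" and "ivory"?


Word 1: "beauty"
Word 2: "ivory"
Comparing from end:
  Pos -1: 'y' == 'y'
  Pos -2: 't' != 'r' (stop)
LCS = "y" (length 1)
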